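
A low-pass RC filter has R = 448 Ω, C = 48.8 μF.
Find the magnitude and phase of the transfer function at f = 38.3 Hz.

Step 1 — Angular frequency: ω = 2π·38.3 = 240.6 rad/s.
Step 2 — Transfer function: H(jω) = 1/(1 + jωRC).
Step 3 — Denominator: 1 + jωRC = 1 + j·240.6·448·4.88e-05 = 1 + j5.261.
Step 4 — H = 0.03487 - j0.1834.
Step 5 — Magnitude: |H| = 0.1867 (-14.6 dB); phase: φ = -79.2°.

|H| = 0.1867 (-14.6 dB), φ = -79.2°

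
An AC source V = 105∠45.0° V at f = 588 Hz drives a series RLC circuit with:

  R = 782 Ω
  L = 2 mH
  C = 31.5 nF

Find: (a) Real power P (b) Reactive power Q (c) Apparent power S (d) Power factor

Step 1 — Angular frequency: ω = 2π·f = 2π·588 = 3695 rad/s.
Step 2 — Component impedances:
  R: Z = R = 782 Ω
  L: Z = jωL = j·3695·0.002 = 0 + j7.389 Ω
  C: Z = 1/(jωC) = -j/(ω·C) = 0 - j8593 Ω
Step 3 — Series combination: Z_total = R + L + C = 782 - j8585 Ω = 8621∠-84.8° Ω.
Step 4 — Source phasor: V = 105∠45.0° V = 74.25 + j74.25 V.
Step 5 — Current: I = V / Z = -0.007796 + j0.009358 A = 0.01218∠129.8° A.
Step 6 — Complex power: S = V·I* = 0.116 - j1.274 VA.
Step 7 — Real power: P = Re(S) = 0.116 W.
Step 8 — Reactive power: Q = Im(S) = -1.274 VAR.
Step 9 — Apparent power: |S| = 1.279 VA.
Step 10 — Power factor: PF = P/|S| = 0.09071 (leading).

(a) P = 0.116 W  (b) Q = -1.274 VAR  (c) S = 1.279 VA  (d) PF = 0.09071 (leading)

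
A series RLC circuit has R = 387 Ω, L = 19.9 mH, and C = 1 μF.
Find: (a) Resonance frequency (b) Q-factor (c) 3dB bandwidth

Step 1 — Resonance condition Im(Z)=0 gives ω₀ = 1/√(LC).
Step 2 — ω₀ = 1/√(0.0199·1e-06) = 7089 rad/s.
Step 3 — f₀ = ω₀/(2π) = 1128 Hz.
Step 4 — Series Q: Q = ω₀L/R = 7089·0.0199/387 = 0.3645.
Step 5 — 3dB bandwidth: Δω = ω₀/Q = 1.945e+04 rad/s; BW = Δω/(2π) = 3095 Hz.

(a) f₀ = 1128 Hz  (b) Q = 0.3645  (c) BW = 3095 Hz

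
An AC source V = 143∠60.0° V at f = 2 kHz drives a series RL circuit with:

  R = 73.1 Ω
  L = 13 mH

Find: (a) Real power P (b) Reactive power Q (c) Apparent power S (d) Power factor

Step 1 — Angular frequency: ω = 2π·f = 2π·2000 = 1.257e+04 rad/s.
Step 2 — Component impedances:
  R: Z = R = 73.1 Ω
  L: Z = jωL = j·1.257e+04·0.013 = 0 + j163.4 Ω
Step 3 — Series combination: Z_total = R + L = 73.1 + j163.4 Ω = 179∠65.9° Ω.
Step 4 — Source phasor: V = 143∠60.0° V = 71.5 + j123.8 V.
Step 5 — Current: I = V / Z = 0.7948 - j0.08203 A = 0.799∠-5.9° A.
Step 6 — Complex power: S = V·I* = 46.67 + j104.3 VA.
Step 7 — Real power: P = Re(S) = 46.67 W.
Step 8 — Reactive power: Q = Im(S) = 104.3 VAR.
Step 9 — Apparent power: |S| = 114.3 VA.
Step 10 — Power factor: PF = P/|S| = 0.4084 (lagging).

(a) P = 46.67 W  (b) Q = 104.3 VAR  (c) S = 114.3 VA  (d) PF = 0.4084 (lagging)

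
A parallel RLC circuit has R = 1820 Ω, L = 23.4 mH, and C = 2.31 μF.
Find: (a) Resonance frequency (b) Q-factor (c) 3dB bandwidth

Step 1 — Resonance: ω₀ = 1/√(LC) = 1/√(0.0234·2.31e-06) = 4301 rad/s.
Step 2 — f₀ = ω₀/(2π) = 684.6 Hz.
Step 3 — Parallel Q: Q = R/(ω₀L) = 1820/(4301·0.0234) = 18.08.
Step 4 — Bandwidth: Δω = ω₀/Q = 237.9 rad/s; BW = Δω/(2π) = 37.86 Hz.

(a) f₀ = 684.6 Hz  (b) Q = 18.08  (c) BW = 37.86 Hz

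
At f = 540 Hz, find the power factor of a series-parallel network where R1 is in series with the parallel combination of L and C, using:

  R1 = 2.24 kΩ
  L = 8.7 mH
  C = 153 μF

Step 1 — Angular frequency: ω = 2π·f = 2π·540 = 3393 rad/s.
Step 2 — Component impedances:
  R1: Z = R = 2240 Ω
  L: Z = jωL = j·3393·0.0087 = 0 + j29.52 Ω
  C: Z = 1/(jωC) = -j/(ω·C) = 0 - j1.926 Ω
Step 3 — Parallel branch: L || C = 1/(1/L + 1/C) = 0 - j2.061 Ω.
Step 4 — Series with R1: Z_total = R1 + (L || C) = 2240 - j2.061 Ω = 2240∠-0.1° Ω.
Step 5 — Power factor: PF = cos(φ) = Re(Z)/|Z| = 2240/2240 = 1.
Step 6 — Type: Im(Z) = -2.061 ⇒ leading (phase φ = -0.1°).

PF = 1 (leading, φ = -0.1°)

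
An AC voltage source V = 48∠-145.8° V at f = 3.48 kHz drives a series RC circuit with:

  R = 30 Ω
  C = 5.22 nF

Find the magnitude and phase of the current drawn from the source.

Step 1 — Angular frequency: ω = 2π·f = 2π·3480 = 2.187e+04 rad/s.
Step 2 — Component impedances:
  R: Z = R = 30 Ω
  C: Z = 1/(jωC) = -j/(ω·C) = 0 - j8761 Ω
Step 3 — Series combination: Z_total = R + C = 30 - j8761 Ω = 8761∠-89.8° Ω.
Step 4 — Source phasor: V = 48∠-145.8° V = -39.7 - j26.98 V.
Step 5 — Ohm's law: I = V / Z_total = (-39.7 - j26.98) / (30 - j8761) = 0.003064 - j0.004542 A.
Step 6 — Convert to polar: |I| = 0.005479 A, ∠I = -56.0°.

I = 0.005479∠-56.0° A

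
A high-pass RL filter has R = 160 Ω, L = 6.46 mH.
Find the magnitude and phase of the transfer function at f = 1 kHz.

Step 1 — Angular frequency: ω = 2π·1000 = 6283 rad/s.
Step 2 — Transfer function: H(jω) = jωL/(R + jωL).
Step 3 — Numerator jωL = j·40.59; denominator R + jωL = 160 + j40.59.
Step 4 — H = 0.06046 + j0.2383.
Step 5 — Magnitude: |H| = 0.2459 (-12.2 dB); phase: φ = 75.8°.

|H| = 0.2459 (-12.2 dB), φ = 75.8°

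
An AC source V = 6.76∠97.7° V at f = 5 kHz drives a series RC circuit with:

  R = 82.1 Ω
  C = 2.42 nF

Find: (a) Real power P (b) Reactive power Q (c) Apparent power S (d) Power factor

Step 1 — Angular frequency: ω = 2π·f = 2π·5000 = 3.142e+04 rad/s.
Step 2 — Component impedances:
  R: Z = R = 82.1 Ω
  C: Z = 1/(jωC) = -j/(ω·C) = 0 - j1.315e+04 Ω
Step 3 — Series combination: Z_total = R + C = 82.1 - j1.315e+04 Ω = 1.315e+04∠-89.6° Ω.
Step 4 — Source phasor: V = 6.76∠97.7° V = -0.9057 + j6.699 V.
Step 5 — Current: I = V / Z = -0.0005097 - j6.568e-05 A = 0.0005139∠-172.7° A.
Step 6 — Complex power: S = V·I* = 2.168e-05 - j0.003474 VA.
Step 7 — Real power: P = Re(S) = 2.168e-05 W.
Step 8 — Reactive power: Q = Im(S) = -0.003474 VAR.
Step 9 — Apparent power: |S| = 0.003474 VA.
Step 10 — Power factor: PF = P/|S| = 0.006242 (leading).

(a) P = 2.168e-05 W  (b) Q = -0.003474 VAR  (c) S = 0.003474 VA  (d) PF = 0.006242 (leading)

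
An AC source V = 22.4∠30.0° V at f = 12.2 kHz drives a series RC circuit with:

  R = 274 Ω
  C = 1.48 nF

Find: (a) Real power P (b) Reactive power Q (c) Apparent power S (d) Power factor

Step 1 — Angular frequency: ω = 2π·f = 2π·1.22e+04 = 7.665e+04 rad/s.
Step 2 — Component impedances:
  R: Z = R = 274 Ω
  C: Z = 1/(jωC) = -j/(ω·C) = 0 - j8815 Ω
Step 3 — Series combination: Z_total = R + C = 274 - j8815 Ω = 8819∠-88.2° Ω.
Step 4 — Source phasor: V = 22.4∠30.0° V = 19.4 + j11.2 V.
Step 5 — Current: I = V / Z = -0.001201 + j0.002238 A = 0.00254∠118.2° A.
Step 6 — Complex power: S = V·I* = 0.001768 - j0.05687 VA.
Step 7 — Real power: P = Re(S) = 0.001768 W.
Step 8 — Reactive power: Q = Im(S) = -0.05687 VAR.
Step 9 — Apparent power: |S| = 0.0569 VA.
Step 10 — Power factor: PF = P/|S| = 0.03107 (leading).

(a) P = 0.001768 W  (b) Q = -0.05687 VAR  (c) S = 0.0569 VA  (d) PF = 0.03107 (leading)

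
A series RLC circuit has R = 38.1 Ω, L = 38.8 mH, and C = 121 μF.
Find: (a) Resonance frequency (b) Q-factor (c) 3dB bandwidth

Step 1 — Resonance condition Im(Z)=0 gives ω₀ = 1/√(LC).
Step 2 — ω₀ = 1/√(0.0388·0.000121) = 461.5 rad/s.
Step 3 — f₀ = ω₀/(2π) = 73.45 Hz.
Step 4 — Series Q: Q = ω₀L/R = 461.5·0.0388/38.1 = 0.47.
Step 5 — 3dB bandwidth: Δω = ω₀/Q = 982 rad/s; BW = Δω/(2π) = 156.3 Hz.

(a) f₀ = 73.45 Hz  (b) Q = 0.47  (c) BW = 156.3 Hz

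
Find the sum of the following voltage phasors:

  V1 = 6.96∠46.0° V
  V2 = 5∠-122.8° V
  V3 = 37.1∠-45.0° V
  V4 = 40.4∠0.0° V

Step 1 — Convert each phasor to rectangular form:
  V1 = 6.96·(cos(46.0°) + j·sin(46.0°)) = 4.835 + j5.007 V
  V2 = 5·(cos(-122.8°) + j·sin(-122.8°)) = -2.709 - j4.203 V
  V3 = 37.1·(cos(-45.0°) + j·sin(-45.0°)) = 26.23 - j26.23 V
  V4 = 40.4·(cos(0.0°) + j·sin(0.0°)) = 40.4 V
Step 2 — Sum components: V_total = 68.76 - j25.43 V.
Step 3 — Convert to polar: |V_total| = 73.31 V, ∠V_total = -20.3°.

V_total = 73.31∠-20.3° V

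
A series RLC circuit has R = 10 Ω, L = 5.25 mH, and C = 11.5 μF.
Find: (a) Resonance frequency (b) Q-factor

Step 1 — Resonance condition Im(Z)=0 gives ω₀ = 1/√(LC).
Step 2 — ω₀ = 1/√(0.00525·1.15e-05) = 4070 rad/s.
Step 3 — f₀ = ω₀/(2π) = 647.7 Hz.
Step 4 — Series Q: Q = ω₀L/R = 4070·0.00525/10 = 2.137.

(a) f₀ = 647.7 Hz  (b) Q = 2.137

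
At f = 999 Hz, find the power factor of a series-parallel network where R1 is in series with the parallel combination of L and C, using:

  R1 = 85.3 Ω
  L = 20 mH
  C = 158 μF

Step 1 — Angular frequency: ω = 2π·f = 2π·999 = 6277 rad/s.
Step 2 — Component impedances:
  R1: Z = R = 85.3 Ω
  L: Z = jωL = j·6277·0.02 = 0 + j125.5 Ω
  C: Z = 1/(jωC) = -j/(ω·C) = 0 - j1.008 Ω
Step 3 — Parallel branch: L || C = 1/(1/L + 1/C) = 0 - j1.016 Ω.
Step 4 — Series with R1: Z_total = R1 + (L || C) = 85.3 - j1.016 Ω = 85.31∠-0.7° Ω.
Step 5 — Power factor: PF = cos(φ) = Re(Z)/|Z| = 85.3/85.31 = 0.9999.
Step 6 — Type: Im(Z) = -1.016 ⇒ leading (phase φ = -0.7°).

PF = 0.9999 (leading, φ = -0.7°)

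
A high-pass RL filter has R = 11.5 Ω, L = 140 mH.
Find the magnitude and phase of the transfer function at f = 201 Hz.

Step 1 — Angular frequency: ω = 2π·201 = 1263 rad/s.
Step 2 — Transfer function: H(jω) = jωL/(R + jωL).
Step 3 — Numerator jωL = j·176.8; denominator R + jωL = 11.5 + j176.8.
Step 4 — H = 0.9958 + j0.06477.
Step 5 — Magnitude: |H| = 0.9979 (-0.0 dB); phase: φ = 3.7°.

|H| = 0.9979 (-0.0 dB), φ = 3.7°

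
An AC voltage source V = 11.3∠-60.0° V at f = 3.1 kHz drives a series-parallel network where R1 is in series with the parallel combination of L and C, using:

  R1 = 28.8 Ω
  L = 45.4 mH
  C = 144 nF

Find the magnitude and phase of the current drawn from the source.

Step 1 — Angular frequency: ω = 2π·f = 2π·3100 = 1.948e+04 rad/s.
Step 2 — Component impedances:
  R1: Z = R = 28.8 Ω
  L: Z = jωL = j·1.948e+04·0.0454 = 0 + j884.3 Ω
  C: Z = 1/(jωC) = -j/(ω·C) = 0 - j356.5 Ω
Step 3 — Parallel branch: L || C = 1/(1/L + 1/C) = 0 - j597.4 Ω.
Step 4 — Series with R1: Z_total = R1 + (L || C) = 28.8 - j597.4 Ω = 598.1∠-87.2° Ω.
Step 5 — Source phasor: V = 11.3∠-60.0° V = 5.65 - j9.786 V.
Step 6 — Ohm's law: I = V / Z_total = (5.65 - j9.786) / (28.8 - j597.4) = 0.0168 + j0.008648 A.
Step 7 — Convert to polar: |I| = 0.01889 A, ∠I = 27.2°.

I = 0.01889∠27.2° A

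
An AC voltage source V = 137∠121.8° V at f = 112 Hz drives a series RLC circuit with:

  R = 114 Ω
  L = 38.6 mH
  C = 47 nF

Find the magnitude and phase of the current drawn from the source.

Step 1 — Angular frequency: ω = 2π·f = 2π·112 = 703.7 rad/s.
Step 2 — Component impedances:
  R: Z = R = 114 Ω
  L: Z = jωL = j·703.7·0.0386 = 0 + j27.16 Ω
  C: Z = 1/(jωC) = -j/(ω·C) = 0 - j3.023e+04 Ω
Step 3 — Series combination: Z_total = R + L + C = 114 - j3.021e+04 Ω = 3.021e+04∠-89.8° Ω.
Step 4 — Source phasor: V = 137∠121.8° V = -72.19 + j116.4 V.
Step 5 — Ohm's law: I = V / Z_total = (-72.19 + j116.4) / (114 - j3.021e+04) = -0.003863 - j0.002375 A.
Step 6 — Convert to polar: |I| = 0.004535 A, ∠I = -148.4°.

I = 0.004535∠-148.4° A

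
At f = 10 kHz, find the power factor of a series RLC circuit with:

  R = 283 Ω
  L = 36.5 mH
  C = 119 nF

Step 1 — Angular frequency: ω = 2π·f = 2π·1e+04 = 6.283e+04 rad/s.
Step 2 — Component impedances:
  R: Z = R = 283 Ω
  L: Z = jωL = j·6.283e+04·0.0365 = 0 + j2293 Ω
  C: Z = 1/(jωC) = -j/(ω·C) = 0 - j133.7 Ω
Step 3 — Series combination: Z_total = R + L + C = 283 + j2160 Ω = 2178∠82.5° Ω.
Step 4 — Power factor: PF = cos(φ) = Re(Z)/|Z| = 283/2178 = 0.1299.
Step 5 — Type: Im(Z) = 2160 ⇒ lagging (phase φ = 82.5°).

PF = 0.1299 (lagging, φ = 82.5°)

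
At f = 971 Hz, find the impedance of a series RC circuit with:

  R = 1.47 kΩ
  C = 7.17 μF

Step 1 — Angular frequency: ω = 2π·f = 2π·971 = 6101 rad/s.
Step 2 — Component impedances:
  R: Z = R = 1470 Ω
  C: Z = 1/(jωC) = -j/(ω·C) = 0 - j22.86 Ω
Step 3 — Series combination: Z_total = R + C = 1470 - j22.86 Ω = 1470∠-0.9° Ω.

Z = 1470 - j22.86 Ω = 1470∠-0.9° Ω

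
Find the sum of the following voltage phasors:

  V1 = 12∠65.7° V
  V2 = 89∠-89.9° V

Step 1 — Convert each phasor to rectangular form:
  V1 = 12·(cos(65.7°) + j·sin(65.7°)) = 4.938 + j10.94 V
  V2 = 89·(cos(-89.9°) + j·sin(-89.9°)) = 0.1553 - j89 V
Step 2 — Sum components: V_total = 5.094 - j78.06 V.
Step 3 — Convert to polar: |V_total| = 78.23 V, ∠V_total = -86.3°.

V_total = 78.23∠-86.3° V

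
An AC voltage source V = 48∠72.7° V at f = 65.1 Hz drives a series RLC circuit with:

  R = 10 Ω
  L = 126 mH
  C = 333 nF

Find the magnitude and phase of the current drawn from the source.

Step 1 — Angular frequency: ω = 2π·f = 2π·65.1 = 409 rad/s.
Step 2 — Component impedances:
  R: Z = R = 10 Ω
  L: Z = jωL = j·409·0.126 = 0 + j51.54 Ω
  C: Z = 1/(jωC) = -j/(ω·C) = 0 - j7342 Ω
Step 3 — Series combination: Z_total = R + L + C = 10 - j7290 Ω = 7290∠-89.9° Ω.
Step 4 — Source phasor: V = 48∠72.7° V = 14.27 + j45.83 V.
Step 5 — Ohm's law: I = V / Z_total = (14.27 + j45.83) / (10 - j7290) = -0.006284 + j0.001967 A.
Step 6 — Convert to polar: |I| = 0.006584 A, ∠I = 162.6°.

I = 0.006584∠162.6° A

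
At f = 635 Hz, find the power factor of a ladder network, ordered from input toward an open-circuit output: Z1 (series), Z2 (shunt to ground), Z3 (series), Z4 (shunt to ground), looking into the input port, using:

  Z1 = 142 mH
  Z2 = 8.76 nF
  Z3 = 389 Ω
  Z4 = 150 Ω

Step 1 — Angular frequency: ω = 2π·f = 2π·635 = 3990 rad/s.
Step 2 — Component impedances:
  Z1: Z = jωL = j·3990·0.142 = 0 + j566.6 Ω
  Z2: Z = 1/(jωC) = -j/(ω·C) = 0 - j2.861e+04 Ω
  Z3: Z = R = 389 Ω
  Z4: Z = R = 150 Ω
Step 3 — Ladder network (open output): work backward from the far end, alternating series and parallel combinations. Z_in = 538.8 + j556.4 Ω = 774.5∠45.9° Ω.
Step 4 — Power factor: PF = cos(φ) = Re(Z)/|Z| = 538.8/774.5 = 0.6957.
Step 5 — Type: Im(Z) = 556.4 ⇒ lagging (phase φ = 45.9°).

PF = 0.6957 (lagging, φ = 45.9°)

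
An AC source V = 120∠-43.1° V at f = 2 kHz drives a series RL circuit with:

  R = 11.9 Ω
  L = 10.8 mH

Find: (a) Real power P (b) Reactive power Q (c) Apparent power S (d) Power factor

Step 1 — Angular frequency: ω = 2π·f = 2π·2000 = 1.257e+04 rad/s.
Step 2 — Component impedances:
  R: Z = R = 11.9 Ω
  L: Z = jωL = j·1.257e+04·0.0108 = 0 + j135.7 Ω
Step 3 — Series combination: Z_total = R + L = 11.9 + j135.7 Ω = 136.2∠85.0° Ω.
Step 4 — Source phasor: V = 120∠-43.1° V = 87.62 - j81.99 V.
Step 5 — Current: I = V / Z = -0.5434 - j0.6932 A = 0.8808∠-128.1° A.
Step 6 — Complex power: S = V·I* = 9.232 + j105.3 VA.
Step 7 — Real power: P = Re(S) = 9.232 W.
Step 8 — Reactive power: Q = Im(S) = 105.3 VAR.
Step 9 — Apparent power: |S| = 105.7 VA.
Step 10 — Power factor: PF = P/|S| = 0.08735 (lagging).

(a) P = 9.232 W  (b) Q = 105.3 VAR  (c) S = 105.7 VA  (d) PF = 0.08735 (lagging)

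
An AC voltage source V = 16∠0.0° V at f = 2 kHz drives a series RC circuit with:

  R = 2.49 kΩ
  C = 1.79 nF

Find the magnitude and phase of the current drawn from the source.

Step 1 — Angular frequency: ω = 2π·f = 2π·2000 = 1.257e+04 rad/s.
Step 2 — Component impedances:
  R: Z = R = 2490 Ω
  C: Z = 1/(jωC) = -j/(ω·C) = 0 - j4.446e+04 Ω
Step 3 — Series combination: Z_total = R + C = 2490 - j4.446e+04 Ω = 4.453e+04∠-86.8° Ω.
Step 4 — Source phasor: V = 16∠0.0° V = 16 V.
Step 5 — Ohm's law: I = V / Z_total = (16) / (2490 - j4.446e+04) = 2.009e-05 + j0.0003588 A.
Step 6 — Convert to polar: |I| = 0.0003593 A, ∠I = 86.8°.

I = 0.0003593∠86.8° A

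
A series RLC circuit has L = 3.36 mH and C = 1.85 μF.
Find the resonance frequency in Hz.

Step 1 — Resonance condition Im(Z)=0 gives ω₀ = 1/√(LC).
Step 2 — ω₀ = 1/√(0.00336·1.85e-06) = 1.268e+04 rad/s.
Step 3 — f₀ = ω₀/(2π) = 2019 Hz.

f₀ = 2019 Hz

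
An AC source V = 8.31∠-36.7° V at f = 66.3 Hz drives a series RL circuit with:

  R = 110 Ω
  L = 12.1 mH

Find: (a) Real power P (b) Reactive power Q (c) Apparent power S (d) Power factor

Step 1 — Angular frequency: ω = 2π·f = 2π·66.3 = 416.6 rad/s.
Step 2 — Component impedances:
  R: Z = R = 110 Ω
  L: Z = jωL = j·416.6·0.0121 = 0 + j5.041 Ω
Step 3 — Series combination: Z_total = R + L = 110 + j5.041 Ω = 110.1∠2.6° Ω.
Step 4 — Source phasor: V = 8.31∠-36.7° V = 6.663 - j4.966 V.
Step 5 — Current: I = V / Z = 0.05838 - j0.04782 A = 0.07547∠-39.3° A.
Step 6 — Complex power: S = V·I* = 0.6265 + j0.02871 VA.
Step 7 — Real power: P = Re(S) = 0.6265 W.
Step 8 — Reactive power: Q = Im(S) = 0.02871 VAR.
Step 9 — Apparent power: |S| = 0.6271 VA.
Step 10 — Power factor: PF = P/|S| = 0.999 (lagging).

(a) P = 0.6265 W  (b) Q = 0.02871 VAR  (c) S = 0.6271 VA  (d) PF = 0.999 (lagging)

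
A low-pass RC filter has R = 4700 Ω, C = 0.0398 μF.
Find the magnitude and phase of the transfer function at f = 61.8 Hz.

Step 1 — Angular frequency: ω = 2π·61.8 = 388.3 rad/s.
Step 2 — Transfer function: H(jω) = 1/(1 + jωRC).
Step 3 — Denominator: 1 + jωRC = 1 + j·388.3·4700·3.98e-08 = 1 + j0.07264.
Step 4 — H = 0.9948 - j0.07225.
Step 5 — Magnitude: |H| = 0.9974 (-0.0 dB); phase: φ = -4.2°.

|H| = 0.9974 (-0.0 dB), φ = -4.2°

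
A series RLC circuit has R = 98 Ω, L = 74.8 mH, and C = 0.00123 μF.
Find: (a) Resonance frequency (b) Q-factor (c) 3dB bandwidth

Step 1 — Resonance condition Im(Z)=0 gives ω₀ = 1/√(LC).
Step 2 — ω₀ = 1/√(0.0748·1.23e-09) = 1.043e+05 rad/s.
Step 3 — f₀ = ω₀/(2π) = 1.659e+04 Hz.
Step 4 — Series Q: Q = ω₀L/R = 1.043e+05·0.0748/98 = 79.57.
Step 5 — 3dB bandwidth: Δω = ω₀/Q = 1310 rad/s; BW = Δω/(2π) = 208.5 Hz.

(a) f₀ = 1.659e+04 Hz  (b) Q = 79.57  (c) BW = 208.5 Hz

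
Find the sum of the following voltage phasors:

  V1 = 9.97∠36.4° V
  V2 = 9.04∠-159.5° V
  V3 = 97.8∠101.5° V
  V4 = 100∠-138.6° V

Step 1 — Convert each phasor to rectangular form:
  V1 = 9.97·(cos(36.4°) + j·sin(36.4°)) = 8.025 + j5.916 V
  V2 = 9.04·(cos(-159.5°) + j·sin(-159.5°)) = -8.468 - j3.166 V
  V3 = 97.8·(cos(101.5°) + j·sin(101.5°)) = -19.5 + j95.84 V
  V4 = 100·(cos(-138.6°) + j·sin(-138.6°)) = -75.01 - j66.13 V
Step 2 — Sum components: V_total = -94.95 + j32.46 V.
Step 3 — Convert to polar: |V_total| = 100.3 V, ∠V_total = 161.1°.

V_total = 100.3∠161.1° V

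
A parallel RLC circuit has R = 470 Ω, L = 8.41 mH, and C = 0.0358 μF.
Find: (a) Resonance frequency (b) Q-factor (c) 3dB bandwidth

Step 1 — Resonance: ω₀ = 1/√(LC) = 1/√(0.00841·3.58e-08) = 5.763e+04 rad/s.
Step 2 — f₀ = ω₀/(2π) = 9172 Hz.
Step 3 — Parallel Q: Q = R/(ω₀L) = 470/(5.763e+04·0.00841) = 0.9697.
Step 4 — Bandwidth: Δω = ω₀/Q = 5.943e+04 rad/s; BW = Δω/(2π) = 9459 Hz.

(a) f₀ = 9172 Hz  (b) Q = 0.9697  (c) BW = 9459 Hz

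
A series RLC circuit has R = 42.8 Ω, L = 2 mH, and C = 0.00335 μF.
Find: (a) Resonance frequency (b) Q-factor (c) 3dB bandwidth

Step 1 — Resonance: ω₀ = 1/√(LC) = 1/√(0.002·3.35e-09) = 3.863e+05 rad/s.
Step 2 — f₀ = ω₀/(2π) = 6.149e+04 Hz.
Step 3 — Series Q: Q = ω₀L/R = 3.863e+05·0.002/42.8 = 18.05.
Step 4 — Bandwidth: Δω = ω₀/Q = 2.14e+04 rad/s; BW = Δω/(2π) = 3406 Hz.

(a) f₀ = 6.149e+04 Hz  (b) Q = 18.05  (c) BW = 3406 Hz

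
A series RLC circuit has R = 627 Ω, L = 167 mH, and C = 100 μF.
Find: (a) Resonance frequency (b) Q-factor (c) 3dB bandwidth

Step 1 — Resonance condition Im(Z)=0 gives ω₀ = 1/√(LC).
Step 2 — ω₀ = 1/√(0.167·0.0001) = 244.7 rad/s.
Step 3 — f₀ = ω₀/(2π) = 38.95 Hz.
Step 4 — Series Q: Q = ω₀L/R = 244.7·0.167/627 = 0.06518.
Step 5 — 3dB bandwidth: Δω = ω₀/Q = 3754 rad/s; BW = Δω/(2π) = 597.5 Hz.

(a) f₀ = 38.95 Hz  (b) Q = 0.06518  (c) BW = 597.5 Hz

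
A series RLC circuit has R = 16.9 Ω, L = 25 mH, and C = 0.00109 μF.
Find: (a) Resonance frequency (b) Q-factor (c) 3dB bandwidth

Step 1 — Resonance condition Im(Z)=0 gives ω₀ = 1/√(LC).
Step 2 — ω₀ = 1/√(0.025·1.09e-09) = 1.916e+05 rad/s.
Step 3 — f₀ = ω₀/(2π) = 3.049e+04 Hz.
Step 4 — Series Q: Q = ω₀L/R = 1.916e+05·0.025/16.9 = 283.4.
Step 5 — 3dB bandwidth: Δω = ω₀/Q = 676 rad/s; BW = Δω/(2π) = 107.6 Hz.

(a) f₀ = 3.049e+04 Hz  (b) Q = 283.4  (c) BW = 107.6 Hz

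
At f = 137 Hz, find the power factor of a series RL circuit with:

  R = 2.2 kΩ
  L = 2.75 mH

Step 1 — Angular frequency: ω = 2π·f = 2π·137 = 860.8 rad/s.
Step 2 — Component impedances:
  R: Z = R = 2200 Ω
  L: Z = jωL = j·860.8·0.00275 = 0 + j2.367 Ω
Step 3 — Series combination: Z_total = R + L = 2200 + j2.367 Ω = 2200∠0.1° Ω.
Step 4 — Power factor: PF = cos(φ) = Re(Z)/|Z| = 2200/2200 = 1.
Step 5 — Type: Im(Z) = 2.367 ⇒ lagging (phase φ = 0.1°).

PF = 1 (lagging, φ = 0.1°)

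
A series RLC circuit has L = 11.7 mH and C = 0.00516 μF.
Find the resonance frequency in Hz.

Step 1 — Resonance condition Im(Z)=0 gives ω₀ = 1/√(LC).
Step 2 — ω₀ = 1/√(0.0117·5.16e-09) = 1.287e+05 rad/s.
Step 3 — f₀ = ω₀/(2π) = 2.048e+04 Hz.

f₀ = 2.048e+04 Hz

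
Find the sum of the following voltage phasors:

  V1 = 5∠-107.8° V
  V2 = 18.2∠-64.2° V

Step 1 — Convert each phasor to rectangular form:
  V1 = 5·(cos(-107.8°) + j·sin(-107.8°)) = -1.528 - j4.761 V
  V2 = 18.2·(cos(-64.2°) + j·sin(-64.2°)) = 7.921 - j16.39 V
Step 2 — Sum components: V_total = 6.393 - j21.15 V.
Step 3 — Convert to polar: |V_total| = 22.09 V, ∠V_total = -73.2°.

V_total = 22.09∠-73.2° V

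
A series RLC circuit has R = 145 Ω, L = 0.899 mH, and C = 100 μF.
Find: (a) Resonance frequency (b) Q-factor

Step 1 — Resonance condition Im(Z)=0 gives ω₀ = 1/√(LC).
Step 2 — ω₀ = 1/√(0.000899·0.0001) = 3335 rad/s.
Step 3 — f₀ = ω₀/(2π) = 530.8 Hz.
Step 4 — Series Q: Q = ω₀L/R = 3335·0.000899/145 = 0.02068.

(a) f₀ = 530.8 Hz  (b) Q = 0.02068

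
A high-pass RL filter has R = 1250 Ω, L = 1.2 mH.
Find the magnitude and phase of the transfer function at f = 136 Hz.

Step 1 — Angular frequency: ω = 2π·136 = 854.5 rad/s.
Step 2 — Transfer function: H(jω) = jωL/(R + jωL).
Step 3 — Numerator jωL = j·1.025; denominator R + jωL = 1250 + j1.025.
Step 4 — H = 6.729e-07 + j0.0008203.
Step 5 — Magnitude: |H| = 0.0008203 (-61.7 dB); phase: φ = 90.0°.

|H| = 0.0008203 (-61.7 dB), φ = 90.0°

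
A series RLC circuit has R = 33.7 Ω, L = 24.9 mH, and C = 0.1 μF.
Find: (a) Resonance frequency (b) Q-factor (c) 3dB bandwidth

Step 1 — Resonance: ω₀ = 1/√(LC) = 1/√(0.0249·1e-07) = 2.004e+04 rad/s.
Step 2 — f₀ = ω₀/(2π) = 3189 Hz.
Step 3 — Series Q: Q = ω₀L/R = 2.004e+04·0.0249/33.7 = 14.81.
Step 4 — Bandwidth: Δω = ω₀/Q = 1353 rad/s; BW = Δω/(2π) = 215.4 Hz.

(a) f₀ = 3189 Hz  (b) Q = 14.81  (c) BW = 215.4 Hz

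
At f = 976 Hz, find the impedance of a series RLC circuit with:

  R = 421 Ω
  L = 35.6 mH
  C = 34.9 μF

Step 1 — Angular frequency: ω = 2π·f = 2π·976 = 6132 rad/s.
Step 2 — Component impedances:
  R: Z = R = 421 Ω
  L: Z = jωL = j·6132·0.0356 = 0 + j218.3 Ω
  C: Z = 1/(jωC) = -j/(ω·C) = 0 - j4.672 Ω
Step 3 — Series combination: Z_total = R + L + C = 421 + j213.6 Ω = 472.1∠26.9° Ω.

Z = 421 + j213.6 Ω = 472.1∠26.9° Ω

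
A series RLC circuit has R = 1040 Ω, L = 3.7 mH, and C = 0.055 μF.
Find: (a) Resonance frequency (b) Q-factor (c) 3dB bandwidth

Step 1 — Resonance: ω₀ = 1/√(LC) = 1/√(0.0037·5.5e-08) = 7.01e+04 rad/s.
Step 2 — f₀ = ω₀/(2π) = 1.116e+04 Hz.
Step 3 — Series Q: Q = ω₀L/R = 7.01e+04·0.0037/1040 = 0.2494.
Step 4 — Bandwidth: Δω = ω₀/Q = 2.811e+05 rad/s; BW = Δω/(2π) = 4.474e+04 Hz.

(a) f₀ = 1.116e+04 Hz  (b) Q = 0.2494  (c) BW = 4.474e+04 Hz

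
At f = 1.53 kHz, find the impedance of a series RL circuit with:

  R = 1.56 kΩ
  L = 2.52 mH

Step 1 — Angular frequency: ω = 2π·f = 2π·1530 = 9613 rad/s.
Step 2 — Component impedances:
  R: Z = R = 1560 Ω
  L: Z = jωL = j·9613·0.00252 = 0 + j24.23 Ω
Step 3 — Series combination: Z_total = R + L = 1560 + j24.23 Ω = 1560∠0.9° Ω.

Z = 1560 + j24.23 Ω = 1560∠0.9° Ω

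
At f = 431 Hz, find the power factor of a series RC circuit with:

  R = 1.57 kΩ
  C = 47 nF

Step 1 — Angular frequency: ω = 2π·f = 2π·431 = 2708 rad/s.
Step 2 — Component impedances:
  R: Z = R = 1570 Ω
  C: Z = 1/(jωC) = -j/(ω·C) = 0 - j7857 Ω
Step 3 — Series combination: Z_total = R + C = 1570 - j7857 Ω = 8012∠-78.7° Ω.
Step 4 — Power factor: PF = cos(φ) = Re(Z)/|Z| = 1570/8012 = 0.196.
Step 5 — Type: Im(Z) = -7857 ⇒ leading (phase φ = -78.7°).

PF = 0.196 (leading, φ = -78.7°)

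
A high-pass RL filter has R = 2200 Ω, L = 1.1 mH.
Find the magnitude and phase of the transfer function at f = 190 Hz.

Step 1 — Angular frequency: ω = 2π·190 = 1194 rad/s.
Step 2 — Transfer function: H(jω) = jωL/(R + jωL).
Step 3 — Numerator jωL = j·1.313; denominator R + jωL = 2200 + j1.313.
Step 4 — H = 3.563e-07 + j0.0005969.
Step 5 — Magnitude: |H| = 0.0005969 (-64.5 dB); phase: φ = 90.0°.

|H| = 0.0005969 (-64.5 dB), φ = 90.0°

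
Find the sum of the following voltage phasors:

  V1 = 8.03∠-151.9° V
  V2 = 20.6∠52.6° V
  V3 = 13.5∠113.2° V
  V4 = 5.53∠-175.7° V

Step 1 — Convert each phasor to rectangular form:
  V1 = 8.03·(cos(-151.9°) + j·sin(-151.9°)) = -7.083 - j3.782 V
  V2 = 20.6·(cos(52.6°) + j·sin(52.6°)) = 12.51 + j16.36 V
  V3 = 13.5·(cos(113.2°) + j·sin(113.2°)) = -5.318 + j12.41 V
  V4 = 5.53·(cos(-175.7°) + j·sin(-175.7°)) = -5.514 - j0.4146 V
Step 2 — Sum components: V_total = -5.404 + j24.58 V.
Step 3 — Convert to polar: |V_total| = 25.16 V, ∠V_total = 102.4°.

V_total = 25.16∠102.4° V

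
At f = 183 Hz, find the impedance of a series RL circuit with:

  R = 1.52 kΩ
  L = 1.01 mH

Step 1 — Angular frequency: ω = 2π·f = 2π·183 = 1150 rad/s.
Step 2 — Component impedances:
  R: Z = R = 1520 Ω
  L: Z = jωL = j·1150·0.00101 = 0 + j1.161 Ω
Step 3 — Series combination: Z_total = R + L = 1520 + j1.161 Ω = 1520∠0.0° Ω.

Z = 1520 + j1.161 Ω = 1520∠0.0° Ω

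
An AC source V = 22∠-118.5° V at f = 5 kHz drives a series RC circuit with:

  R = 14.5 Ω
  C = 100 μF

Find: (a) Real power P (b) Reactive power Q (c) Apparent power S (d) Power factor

Step 1 — Angular frequency: ω = 2π·f = 2π·5000 = 3.142e+04 rad/s.
Step 2 — Component impedances:
  R: Z = R = 14.5 Ω
  C: Z = 1/(jωC) = -j/(ω·C) = 0 - j0.3183 Ω
Step 3 — Series combination: Z_total = R + C = 14.5 - j0.3183 Ω = 14.5∠-1.3° Ω.
Step 4 — Source phasor: V = 22∠-118.5° V = -10.5 - j19.33 V.
Step 5 — Current: I = V / Z = -0.6944 - j1.349 A = 1.517∠-117.2° A.
Step 6 — Complex power: S = V·I* = 33.36 - j0.7324 VA.
Step 7 — Real power: P = Re(S) = 33.36 W.
Step 8 — Reactive power: Q = Im(S) = -0.7324 VAR.
Step 9 — Apparent power: |S| = 33.37 VA.
Step 10 — Power factor: PF = P/|S| = 0.9998 (leading).

(a) P = 33.36 W  (b) Q = -0.7324 VAR  (c) S = 33.37 VA  (d) PF = 0.9998 (leading)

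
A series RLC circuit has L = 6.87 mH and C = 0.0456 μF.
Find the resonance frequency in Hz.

Step 1 — Resonance condition Im(Z)=0 gives ω₀ = 1/√(LC).
Step 2 — ω₀ = 1/√(0.00687·4.56e-08) = 5.65e+04 rad/s.
Step 3 — f₀ = ω₀/(2π) = 8992 Hz.

f₀ = 8992 Hz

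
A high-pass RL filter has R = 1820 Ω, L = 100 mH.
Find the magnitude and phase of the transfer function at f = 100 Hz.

Step 1 — Angular frequency: ω = 2π·100 = 628.3 rad/s.
Step 2 — Transfer function: H(jω) = jωL/(R + jωL).
Step 3 — Numerator jωL = j·62.83; denominator R + jωL = 1820 + j62.83.
Step 4 — H = 0.00119 + j0.03448.
Step 5 — Magnitude: |H| = 0.0345 (-29.2 dB); phase: φ = 88.0°.

|H| = 0.0345 (-29.2 dB), φ = 88.0°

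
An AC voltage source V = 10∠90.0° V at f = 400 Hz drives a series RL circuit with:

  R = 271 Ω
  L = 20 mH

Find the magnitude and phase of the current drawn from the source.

Step 1 — Angular frequency: ω = 2π·f = 2π·400 = 2513 rad/s.
Step 2 — Component impedances:
  R: Z = R = 271 Ω
  L: Z = jωL = j·2513·0.02 = 0 + j50.27 Ω
Step 3 — Series combination: Z_total = R + L = 271 + j50.27 Ω = 275.6∠10.5° Ω.
Step 4 — Source phasor: V = 10∠90.0° V = 0 + j10 V.
Step 5 — Ohm's law: I = V / Z_total = (0 + j10) / (271 + j50.27) = 0.006617 + j0.03567 A.
Step 6 — Convert to polar: |I| = 0.03628 A, ∠I = 79.5°.

I = 0.03628∠79.5° A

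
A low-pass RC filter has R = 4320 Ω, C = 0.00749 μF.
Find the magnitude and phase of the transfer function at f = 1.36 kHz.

Step 1 — Angular frequency: ω = 2π·1360 = 8545 rad/s.
Step 2 — Transfer function: H(jω) = 1/(1 + jωRC).
Step 3 — Denominator: 1 + jωRC = 1 + j·8545·4320·7.49e-09 = 1 + j0.2765.
Step 4 — H = 0.929 - j0.2569.
Step 5 — Magnitude: |H| = 0.9638 (-0.3 dB); phase: φ = -15.5°.

|H| = 0.9638 (-0.3 dB), φ = -15.5°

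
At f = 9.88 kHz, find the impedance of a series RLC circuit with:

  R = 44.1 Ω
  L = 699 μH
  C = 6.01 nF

Step 1 — Angular frequency: ω = 2π·f = 2π·9880 = 6.208e+04 rad/s.
Step 2 — Component impedances:
  R: Z = R = 44.1 Ω
  L: Z = jωL = j·6.208e+04·0.000699 = 0 + j43.39 Ω
  C: Z = 1/(jωC) = -j/(ω·C) = 0 - j2680 Ω
Step 3 — Series combination: Z_total = R + L + C = 44.1 - j2637 Ω = 2637∠-89.0° Ω.

Z = 44.1 - j2637 Ω = 2637∠-89.0° Ω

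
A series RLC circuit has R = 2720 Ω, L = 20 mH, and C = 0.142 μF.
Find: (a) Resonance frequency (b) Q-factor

Step 1 — Resonance condition Im(Z)=0 gives ω₀ = 1/√(LC).
Step 2 — ω₀ = 1/√(0.02·1.42e-07) = 1.876e+04 rad/s.
Step 3 — f₀ = ω₀/(2π) = 2986 Hz.
Step 4 — Series Q: Q = ω₀L/R = 1.876e+04·0.02/2720 = 0.138.

(a) f₀ = 2986 Hz  (b) Q = 0.138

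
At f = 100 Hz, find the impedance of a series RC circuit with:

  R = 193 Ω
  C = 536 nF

Step 1 — Angular frequency: ω = 2π·f = 2π·100 = 628.3 rad/s.
Step 2 — Component impedances:
  R: Z = R = 193 Ω
  C: Z = 1/(jωC) = -j/(ω·C) = 0 - j2969 Ω
Step 3 — Series combination: Z_total = R + C = 193 - j2969 Ω = 2976∠-86.3° Ω.

Z = 193 - j2969 Ω = 2976∠-86.3° Ω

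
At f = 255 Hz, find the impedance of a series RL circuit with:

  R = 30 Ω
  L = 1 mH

Step 1 — Angular frequency: ω = 2π·f = 2π·255 = 1602 rad/s.
Step 2 — Component impedances:
  R: Z = R = 30 Ω
  L: Z = jωL = j·1602·0.001 = 0 + j1.602 Ω
Step 3 — Series combination: Z_total = R + L = 30 + j1.602 Ω = 30.04∠3.1° Ω.

Z = 30 + j1.602 Ω = 30.04∠3.1° Ω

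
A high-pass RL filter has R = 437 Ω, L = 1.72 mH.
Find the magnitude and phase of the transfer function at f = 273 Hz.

Step 1 — Angular frequency: ω = 2π·273 = 1715 rad/s.
Step 2 — Transfer function: H(jω) = jωL/(R + jωL).
Step 3 — Numerator jωL = j·2.95; denominator R + jωL = 437 + j2.95.
Step 4 — H = 4.558e-05 + j0.006751.
Step 5 — Magnitude: |H| = 0.006751 (-43.4 dB); phase: φ = 89.6°.

|H| = 0.006751 (-43.4 dB), φ = 89.6°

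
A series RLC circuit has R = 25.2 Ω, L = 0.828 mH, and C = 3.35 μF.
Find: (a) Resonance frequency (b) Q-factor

Step 1 — Resonance condition Im(Z)=0 gives ω₀ = 1/√(LC).
Step 2 — ω₀ = 1/√(0.000828·3.35e-06) = 1.899e+04 rad/s.
Step 3 — f₀ = ω₀/(2π) = 3022 Hz.
Step 4 — Series Q: Q = ω₀L/R = 1.899e+04·0.000828/25.2 = 0.6239.

(a) f₀ = 3022 Hz  (b) Q = 0.6239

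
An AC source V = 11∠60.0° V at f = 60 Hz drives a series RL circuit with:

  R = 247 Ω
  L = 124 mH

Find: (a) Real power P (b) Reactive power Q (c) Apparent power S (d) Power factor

Step 1 — Angular frequency: ω = 2π·f = 2π·60 = 377 rad/s.
Step 2 — Component impedances:
  R: Z = R = 247 Ω
  L: Z = jωL = j·377·0.124 = 0 + j46.75 Ω
Step 3 — Series combination: Z_total = R + L = 247 + j46.75 Ω = 251.4∠10.7° Ω.
Step 4 — Source phasor: V = 11∠60.0° V = 5.5 + j9.526 V.
Step 5 — Current: I = V / Z = 0.02854 + j0.03317 A = 0.04376∠49.3° A.
Step 6 — Complex power: S = V·I* = 0.4729 + j0.08951 VA.
Step 7 — Real power: P = Re(S) = 0.4729 W.
Step 8 — Reactive power: Q = Im(S) = 0.08951 VAR.
Step 9 — Apparent power: |S| = 0.4813 VA.
Step 10 — Power factor: PF = P/|S| = 0.9826 (lagging).

(a) P = 0.4729 W  (b) Q = 0.08951 VAR  (c) S = 0.4813 VA  (d) PF = 0.9826 (lagging)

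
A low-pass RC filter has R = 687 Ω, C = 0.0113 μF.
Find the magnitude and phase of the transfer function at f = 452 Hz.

Step 1 — Angular frequency: ω = 2π·452 = 2840 rad/s.
Step 2 — Transfer function: H(jω) = 1/(1 + jωRC).
Step 3 — Denominator: 1 + jωRC = 1 + j·2840·687·1.13e-08 = 1 + j0.02205.
Step 4 — H = 0.9995 - j0.02204.
Step 5 — Magnitude: |H| = 0.9998 (-0.0 dB); phase: φ = -1.3°.

|H| = 0.9998 (-0.0 dB), φ = -1.3°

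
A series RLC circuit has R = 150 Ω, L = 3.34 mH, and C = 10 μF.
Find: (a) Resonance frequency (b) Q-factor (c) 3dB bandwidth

Step 1 — Resonance: ω₀ = 1/√(LC) = 1/√(0.00334·1e-05) = 5472 rad/s.
Step 2 — f₀ = ω₀/(2π) = 870.9 Hz.
Step 3 — Series Q: Q = ω₀L/R = 5472·0.00334/150 = 0.1218.
Step 4 — Bandwidth: Δω = ω₀/Q = 4.491e+04 rad/s; BW = Δω/(2π) = 7148 Hz.

(a) f₀ = 870.9 Hz  (b) Q = 0.1218  (c) BW = 7148 Hz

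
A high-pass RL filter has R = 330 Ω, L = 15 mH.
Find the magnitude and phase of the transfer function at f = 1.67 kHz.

Step 1 — Angular frequency: ω = 2π·1670 = 1.049e+04 rad/s.
Step 2 — Transfer function: H(jω) = jωL/(R + jωL).
Step 3 — Numerator jωL = j·157.4; denominator R + jωL = 330 + j157.4.
Step 4 — H = 0.1853 + j0.3886.
Step 5 — Magnitude: |H| = 0.4305 (-7.3 dB); phase: φ = 64.5°.

|H| = 0.4305 (-7.3 dB), φ = 64.5°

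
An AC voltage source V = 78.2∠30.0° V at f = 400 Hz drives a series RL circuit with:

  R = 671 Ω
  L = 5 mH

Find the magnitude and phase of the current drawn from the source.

Step 1 — Angular frequency: ω = 2π·f = 2π·400 = 2513 rad/s.
Step 2 — Component impedances:
  R: Z = R = 671 Ω
  L: Z = jωL = j·2513·0.005 = 0 + j12.57 Ω
Step 3 — Series combination: Z_total = R + L = 671 + j12.57 Ω = 671.1∠1.1° Ω.
Step 4 — Source phasor: V = 78.2∠30.0° V = 67.72 + j39.1 V.
Step 5 — Ohm's law: I = V / Z_total = (67.72 + j39.1) / (671 + j12.57) = 0.102 + j0.05636 A.
Step 6 — Convert to polar: |I| = 0.1165 A, ∠I = 28.9°.

I = 0.1165∠28.9° A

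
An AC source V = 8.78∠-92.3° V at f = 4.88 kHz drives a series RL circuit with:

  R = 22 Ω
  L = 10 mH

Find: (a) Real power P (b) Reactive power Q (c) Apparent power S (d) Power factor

Step 1 — Angular frequency: ω = 2π·f = 2π·4880 = 3.066e+04 rad/s.
Step 2 — Component impedances:
  R: Z = R = 22 Ω
  L: Z = jωL = j·3.066e+04·0.01 = 0 + j306.6 Ω
Step 3 — Series combination: Z_total = R + L = 22 + j306.6 Ω = 307.4∠85.9° Ω.
Step 4 — Source phasor: V = 8.78∠-92.3° V = -0.3524 - j8.773 V.
Step 5 — Current: I = V / Z = -0.02855 - j0.0008991 A = 0.02856∠-178.2° A.
Step 6 — Complex power: S = V·I* = 0.01795 + j0.2501 VA.
Step 7 — Real power: P = Re(S) = 0.01795 W.
Step 8 — Reactive power: Q = Im(S) = 0.2501 VAR.
Step 9 — Apparent power: |S| = 0.2508 VA.
Step 10 — Power factor: PF = P/|S| = 0.07157 (lagging).

(a) P = 0.01795 W  (b) Q = 0.2501 VAR  (c) S = 0.2508 VA  (d) PF = 0.07157 (lagging)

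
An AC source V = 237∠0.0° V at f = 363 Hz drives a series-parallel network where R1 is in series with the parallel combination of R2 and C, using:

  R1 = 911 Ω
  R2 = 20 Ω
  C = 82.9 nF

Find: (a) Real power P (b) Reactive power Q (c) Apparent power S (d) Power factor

Step 1 — Angular frequency: ω = 2π·f = 2π·363 = 2281 rad/s.
Step 2 — Component impedances:
  R1: Z = R = 911 Ω
  R2: Z = R = 20 Ω
  C: Z = 1/(jωC) = -j/(ω·C) = 0 - j5289 Ω
Step 3 — Parallel branch: R2 || C = 1/(1/R2 + 1/C) = 20 - j0.07563 Ω.
Step 4 — Series with R1: Z_total = R1 + (R2 || C) = 931 - j0.07563 Ω = 931∠-0.0° Ω.
Step 5 — Source phasor: V = 237∠0.0° V = 237 V.
Step 6 — Current: I = V / Z = 0.2546 + j2.068e-05 A = 0.2546∠0.0° A.
Step 7 — Complex power: S = V·I* = 60.33 - j0.004901 VA.
Step 8 — Real power: P = Re(S) = 60.33 W.
Step 9 — Reactive power: Q = Im(S) = -0.004901 VAR.
Step 10 — Apparent power: |S| = 60.33 VA.
Step 11 — Power factor: PF = P/|S| = 1 (leading).

(a) P = 60.33 W  (b) Q = -0.004901 VAR  (c) S = 60.33 VA  (d) PF = 1 (leading)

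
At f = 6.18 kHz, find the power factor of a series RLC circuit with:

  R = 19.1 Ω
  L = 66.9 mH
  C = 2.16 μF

Step 1 — Angular frequency: ω = 2π·f = 2π·6180 = 3.883e+04 rad/s.
Step 2 — Component impedances:
  R: Z = R = 19.1 Ω
  L: Z = jωL = j·3.883e+04·0.0669 = 0 + j2598 Ω
  C: Z = 1/(jωC) = -j/(ω·C) = 0 - j11.92 Ω
Step 3 — Series combination: Z_total = R + L + C = 19.1 + j2586 Ω = 2586∠89.6° Ω.
Step 4 — Power factor: PF = cos(φ) = Re(Z)/|Z| = 19.1/2586 = 0.007386.
Step 5 — Type: Im(Z) = 2586 ⇒ lagging (phase φ = 89.6°).

PF = 0.007386 (lagging, φ = 89.6°)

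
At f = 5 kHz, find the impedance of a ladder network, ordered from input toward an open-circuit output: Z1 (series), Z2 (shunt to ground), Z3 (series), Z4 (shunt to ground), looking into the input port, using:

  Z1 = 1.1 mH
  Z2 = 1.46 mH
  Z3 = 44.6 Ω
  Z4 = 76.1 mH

Step 1 — Angular frequency: ω = 2π·f = 2π·5000 = 3.142e+04 rad/s.
Step 2 — Component impedances:
  Z1: Z = jωL = j·3.142e+04·0.0011 = 0 + j34.56 Ω
  Z2: Z = jωL = j·3.142e+04·0.00146 = 0 + j45.87 Ω
  Z3: Z = R = 44.6 Ω
  Z4: Z = jωL = j·3.142e+04·0.0761 = 0 + j2391 Ω
Step 3 — Ladder network (open output): work backward from the far end, alternating series and parallel combinations. Z_in = 0.0158 + j79.56 Ω = 79.56∠90.0° Ω.

Z = 0.0158 + j79.56 Ω = 79.56∠90.0° Ω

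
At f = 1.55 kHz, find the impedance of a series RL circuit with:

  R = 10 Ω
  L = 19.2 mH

Step 1 — Angular frequency: ω = 2π·f = 2π·1550 = 9739 rad/s.
Step 2 — Component impedances:
  R: Z = R = 10 Ω
  L: Z = jωL = j·9739·0.0192 = 0 + j187 Ω
Step 3 — Series combination: Z_total = R + L = 10 + j187 Ω = 187.3∠86.9° Ω.

Z = 10 + j187 Ω = 187.3∠86.9° Ω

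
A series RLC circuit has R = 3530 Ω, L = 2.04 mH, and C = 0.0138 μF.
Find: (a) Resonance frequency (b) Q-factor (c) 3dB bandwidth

Step 1 — Resonance condition Im(Z)=0 gives ω₀ = 1/√(LC).
Step 2 — ω₀ = 1/√(0.00204·1.38e-08) = 1.885e+05 rad/s.
Step 3 — f₀ = ω₀/(2π) = 3e+04 Hz.
Step 4 — Series Q: Q = ω₀L/R = 1.885e+05·0.00204/3530 = 0.1089.
Step 5 — 3dB bandwidth: Δω = ω₀/Q = 1.73e+06 rad/s; BW = Δω/(2π) = 2.754e+05 Hz.

(a) f₀ = 3e+04 Hz  (b) Q = 0.1089  (c) BW = 2.754e+05 Hz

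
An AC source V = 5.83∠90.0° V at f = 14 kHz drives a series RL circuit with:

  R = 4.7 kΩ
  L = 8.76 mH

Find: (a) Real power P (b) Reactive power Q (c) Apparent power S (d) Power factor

Step 1 — Angular frequency: ω = 2π·f = 2π·1.4e+04 = 8.796e+04 rad/s.
Step 2 — Component impedances:
  R: Z = R = 4700 Ω
  L: Z = jωL = j·8.796e+04·0.00876 = 0 + j770.6 Ω
Step 3 — Series combination: Z_total = R + L = 4700 + j770.6 Ω = 4763∠9.3° Ω.
Step 4 — Source phasor: V = 5.83∠90.0° V = 0 + j5.83 V.
Step 5 — Current: I = V / Z = 0.000198 + j0.001208 A = 0.001224∠80.7° A.
Step 6 — Complex power: S = V·I* = 0.007042 + j0.001155 VA.
Step 7 — Real power: P = Re(S) = 0.007042 W.
Step 8 — Reactive power: Q = Im(S) = 0.001155 VAR.
Step 9 — Apparent power: |S| = 0.007136 VA.
Step 10 — Power factor: PF = P/|S| = 0.9868 (lagging).

(a) P = 0.007042 W  (b) Q = 0.001155 VAR  (c) S = 0.007136 VA  (d) PF = 0.9868 (lagging)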